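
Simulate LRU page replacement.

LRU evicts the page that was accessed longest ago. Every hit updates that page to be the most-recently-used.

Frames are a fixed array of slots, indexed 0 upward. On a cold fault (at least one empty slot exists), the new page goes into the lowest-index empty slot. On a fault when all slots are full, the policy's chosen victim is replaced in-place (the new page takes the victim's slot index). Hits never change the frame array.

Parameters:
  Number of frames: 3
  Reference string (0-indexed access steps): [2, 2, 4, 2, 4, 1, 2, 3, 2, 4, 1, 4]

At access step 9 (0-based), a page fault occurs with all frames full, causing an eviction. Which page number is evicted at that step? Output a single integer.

Step 0: ref 2 -> FAULT, frames=[2,-,-]
Step 1: ref 2 -> HIT, frames=[2,-,-]
Step 2: ref 4 -> FAULT, frames=[2,4,-]
Step 3: ref 2 -> HIT, frames=[2,4,-]
Step 4: ref 4 -> HIT, frames=[2,4,-]
Step 5: ref 1 -> FAULT, frames=[2,4,1]
Step 6: ref 2 -> HIT, frames=[2,4,1]
Step 7: ref 3 -> FAULT, evict 4, frames=[2,3,1]
Step 8: ref 2 -> HIT, frames=[2,3,1]
Step 9: ref 4 -> FAULT, evict 1, frames=[2,3,4]
At step 9: evicted page 1

Answer: 1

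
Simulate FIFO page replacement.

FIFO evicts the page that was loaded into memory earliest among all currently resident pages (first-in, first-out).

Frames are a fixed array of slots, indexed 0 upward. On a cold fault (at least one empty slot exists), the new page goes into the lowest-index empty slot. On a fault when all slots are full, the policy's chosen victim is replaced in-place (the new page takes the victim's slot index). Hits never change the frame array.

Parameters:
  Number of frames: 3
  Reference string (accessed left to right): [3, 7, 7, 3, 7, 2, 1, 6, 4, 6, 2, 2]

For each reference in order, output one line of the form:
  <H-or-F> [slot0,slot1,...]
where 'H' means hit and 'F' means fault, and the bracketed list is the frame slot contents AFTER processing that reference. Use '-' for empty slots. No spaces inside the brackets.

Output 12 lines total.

F [3,-,-]
F [3,7,-]
H [3,7,-]
H [3,7,-]
H [3,7,-]
F [3,7,2]
F [1,7,2]
F [1,6,2]
F [1,6,4]
H [1,6,4]
F [2,6,4]
H [2,6,4]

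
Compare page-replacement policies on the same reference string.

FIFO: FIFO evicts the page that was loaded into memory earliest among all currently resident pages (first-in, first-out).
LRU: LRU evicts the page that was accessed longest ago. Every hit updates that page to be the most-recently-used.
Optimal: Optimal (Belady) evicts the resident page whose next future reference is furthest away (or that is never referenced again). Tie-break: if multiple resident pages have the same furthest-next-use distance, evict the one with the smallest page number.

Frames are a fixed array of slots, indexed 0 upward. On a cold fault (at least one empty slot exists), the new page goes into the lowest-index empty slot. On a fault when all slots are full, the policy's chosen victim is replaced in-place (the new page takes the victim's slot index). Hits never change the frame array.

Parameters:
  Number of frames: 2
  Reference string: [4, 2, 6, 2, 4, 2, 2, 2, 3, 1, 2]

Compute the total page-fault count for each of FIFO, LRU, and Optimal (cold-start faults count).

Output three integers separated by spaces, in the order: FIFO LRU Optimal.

Answer: 8 7 6

Derivation:
--- FIFO ---
  step 0: ref 4 -> FAULT, frames=[4,-] (faults so far: 1)
  step 1: ref 2 -> FAULT, frames=[4,2] (faults so far: 2)
  step 2: ref 6 -> FAULT, evict 4, frames=[6,2] (faults so far: 3)
  step 3: ref 2 -> HIT, frames=[6,2] (faults so far: 3)
  step 4: ref 4 -> FAULT, evict 2, frames=[6,4] (faults so far: 4)
  step 5: ref 2 -> FAULT, evict 6, frames=[2,4] (faults so far: 5)
  step 6: ref 2 -> HIT, frames=[2,4] (faults so far: 5)
  step 7: ref 2 -> HIT, frames=[2,4] (faults so far: 5)
  step 8: ref 3 -> FAULT, evict 4, frames=[2,3] (faults so far: 6)
  step 9: ref 1 -> FAULT, evict 2, frames=[1,3] (faults so far: 7)
  step 10: ref 2 -> FAULT, evict 3, frames=[1,2] (faults so far: 8)
  FIFO total faults: 8
--- LRU ---
  step 0: ref 4 -> FAULT, frames=[4,-] (faults so far: 1)
  step 1: ref 2 -> FAULT, frames=[4,2] (faults so far: 2)
  step 2: ref 6 -> FAULT, evict 4, frames=[6,2] (faults so far: 3)
  step 3: ref 2 -> HIT, frames=[6,2] (faults so far: 3)
  step 4: ref 4 -> FAULT, evict 6, frames=[4,2] (faults so far: 4)
  step 5: ref 2 -> HIT, frames=[4,2] (faults so far: 4)
  step 6: ref 2 -> HIT, frames=[4,2] (faults so far: 4)
  step 7: ref 2 -> HIT, frames=[4,2] (faults so far: 4)
  step 8: ref 3 -> FAULT, evict 4, frames=[3,2] (faults so far: 5)
  step 9: ref 1 -> FAULT, evict 2, frames=[3,1] (faults so far: 6)
  step 10: ref 2 -> FAULT, evict 3, frames=[2,1] (faults so far: 7)
  LRU total faults: 7
--- Optimal ---
  step 0: ref 4 -> FAULT, frames=[4,-] (faults so far: 1)
  step 1: ref 2 -> FAULT, frames=[4,2] (faults so far: 2)
  step 2: ref 6 -> FAULT, evict 4, frames=[6,2] (faults so far: 3)
  step 3: ref 2 -> HIT, frames=[6,2] (faults so far: 3)
  step 4: ref 4 -> FAULT, evict 6, frames=[4,2] (faults so far: 4)
  step 5: ref 2 -> HIT, frames=[4,2] (faults so far: 4)
  step 6: ref 2 -> HIT, frames=[4,2] (faults so far: 4)
  step 7: ref 2 -> HIT, frames=[4,2] (faults so far: 4)
  step 8: ref 3 -> FAULT, evict 4, frames=[3,2] (faults so far: 5)
  step 9: ref 1 -> FAULT, evict 3, frames=[1,2] (faults so far: 6)
  step 10: ref 2 -> HIT, frames=[1,2] (faults so far: 6)
  Optimal total faults: 6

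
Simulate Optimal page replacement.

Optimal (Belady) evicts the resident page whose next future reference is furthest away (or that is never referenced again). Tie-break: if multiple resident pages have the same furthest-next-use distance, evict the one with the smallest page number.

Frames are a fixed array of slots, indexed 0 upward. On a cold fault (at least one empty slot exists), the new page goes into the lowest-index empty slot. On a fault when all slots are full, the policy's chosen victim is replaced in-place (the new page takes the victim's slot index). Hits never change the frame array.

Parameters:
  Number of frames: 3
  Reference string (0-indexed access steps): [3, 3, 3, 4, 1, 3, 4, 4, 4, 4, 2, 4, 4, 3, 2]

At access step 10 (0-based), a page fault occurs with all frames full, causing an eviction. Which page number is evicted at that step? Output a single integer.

Step 0: ref 3 -> FAULT, frames=[3,-,-]
Step 1: ref 3 -> HIT, frames=[3,-,-]
Step 2: ref 3 -> HIT, frames=[3,-,-]
Step 3: ref 4 -> FAULT, frames=[3,4,-]
Step 4: ref 1 -> FAULT, frames=[3,4,1]
Step 5: ref 3 -> HIT, frames=[3,4,1]
Step 6: ref 4 -> HIT, frames=[3,4,1]
Step 7: ref 4 -> HIT, frames=[3,4,1]
Step 8: ref 4 -> HIT, frames=[3,4,1]
Step 9: ref 4 -> HIT, frames=[3,4,1]
Step 10: ref 2 -> FAULT, evict 1, frames=[3,4,2]
At step 10: evicted page 1

Answer: 1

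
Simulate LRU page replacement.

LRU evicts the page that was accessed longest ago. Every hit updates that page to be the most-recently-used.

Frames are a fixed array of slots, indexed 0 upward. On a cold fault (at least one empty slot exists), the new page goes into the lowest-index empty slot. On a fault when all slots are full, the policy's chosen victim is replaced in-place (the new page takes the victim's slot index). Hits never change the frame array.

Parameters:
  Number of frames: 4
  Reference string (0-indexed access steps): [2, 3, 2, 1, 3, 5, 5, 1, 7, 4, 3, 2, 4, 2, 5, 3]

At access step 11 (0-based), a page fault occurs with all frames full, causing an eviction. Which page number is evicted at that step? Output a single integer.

Step 0: ref 2 -> FAULT, frames=[2,-,-,-]
Step 1: ref 3 -> FAULT, frames=[2,3,-,-]
Step 2: ref 2 -> HIT, frames=[2,3,-,-]
Step 3: ref 1 -> FAULT, frames=[2,3,1,-]
Step 4: ref 3 -> HIT, frames=[2,3,1,-]
Step 5: ref 5 -> FAULT, frames=[2,3,1,5]
Step 6: ref 5 -> HIT, frames=[2,3,1,5]
Step 7: ref 1 -> HIT, frames=[2,3,1,5]
Step 8: ref 7 -> FAULT, evict 2, frames=[7,3,1,5]
Step 9: ref 4 -> FAULT, evict 3, frames=[7,4,1,5]
Step 10: ref 3 -> FAULT, evict 5, frames=[7,4,1,3]
Step 11: ref 2 -> FAULT, evict 1, frames=[7,4,2,3]
At step 11: evicted page 1

Answer: 1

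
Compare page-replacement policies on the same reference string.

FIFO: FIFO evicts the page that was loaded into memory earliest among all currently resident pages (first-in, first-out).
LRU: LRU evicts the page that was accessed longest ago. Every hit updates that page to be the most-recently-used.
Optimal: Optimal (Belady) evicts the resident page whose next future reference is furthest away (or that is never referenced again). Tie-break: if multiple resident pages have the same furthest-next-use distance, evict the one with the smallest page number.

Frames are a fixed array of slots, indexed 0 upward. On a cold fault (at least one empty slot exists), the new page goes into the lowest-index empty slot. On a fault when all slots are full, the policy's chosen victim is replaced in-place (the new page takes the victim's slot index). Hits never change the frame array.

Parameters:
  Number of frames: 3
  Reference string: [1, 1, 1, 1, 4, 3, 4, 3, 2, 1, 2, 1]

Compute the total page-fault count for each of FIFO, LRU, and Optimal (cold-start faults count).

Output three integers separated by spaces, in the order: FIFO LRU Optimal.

Answer: 5 5 4

Derivation:
--- FIFO ---
  step 0: ref 1 -> FAULT, frames=[1,-,-] (faults so far: 1)
  step 1: ref 1 -> HIT, frames=[1,-,-] (faults so far: 1)
  step 2: ref 1 -> HIT, frames=[1,-,-] (faults so far: 1)
  step 3: ref 1 -> HIT, frames=[1,-,-] (faults so far: 1)
  step 4: ref 4 -> FAULT, frames=[1,4,-] (faults so far: 2)
  step 5: ref 3 -> FAULT, frames=[1,4,3] (faults so far: 3)
  step 6: ref 4 -> HIT, frames=[1,4,3] (faults so far: 3)
  step 7: ref 3 -> HIT, frames=[1,4,3] (faults so far: 3)
  step 8: ref 2 -> FAULT, evict 1, frames=[2,4,3] (faults so far: 4)
  step 9: ref 1 -> FAULT, evict 4, frames=[2,1,3] (faults so far: 5)
  step 10: ref 2 -> HIT, frames=[2,1,3] (faults so far: 5)
  step 11: ref 1 -> HIT, frames=[2,1,3] (faults so far: 5)
  FIFO total faults: 5
--- LRU ---
  step 0: ref 1 -> FAULT, frames=[1,-,-] (faults so far: 1)
  step 1: ref 1 -> HIT, frames=[1,-,-] (faults so far: 1)
  step 2: ref 1 -> HIT, frames=[1,-,-] (faults so far: 1)
  step 3: ref 1 -> HIT, frames=[1,-,-] (faults so far: 1)
  step 4: ref 4 -> FAULT, frames=[1,4,-] (faults so far: 2)
  step 5: ref 3 -> FAULT, frames=[1,4,3] (faults so far: 3)
  step 6: ref 4 -> HIT, frames=[1,4,3] (faults so far: 3)
  step 7: ref 3 -> HIT, frames=[1,4,3] (faults so far: 3)
  step 8: ref 2 -> FAULT, evict 1, frames=[2,4,3] (faults so far: 4)
  step 9: ref 1 -> FAULT, evict 4, frames=[2,1,3] (faults so far: 5)
  step 10: ref 2 -> HIT, frames=[2,1,3] (faults so far: 5)
  step 11: ref 1 -> HIT, frames=[2,1,3] (faults so far: 5)
  LRU total faults: 5
--- Optimal ---
  step 0: ref 1 -> FAULT, frames=[1,-,-] (faults so far: 1)
  step 1: ref 1 -> HIT, frames=[1,-,-] (faults so far: 1)
  step 2: ref 1 -> HIT, frames=[1,-,-] (faults so far: 1)
  step 3: ref 1 -> HIT, frames=[1,-,-] (faults so far: 1)
  step 4: ref 4 -> FAULT, frames=[1,4,-] (faults so far: 2)
  step 5: ref 3 -> FAULT, frames=[1,4,3] (faults so far: 3)
  step 6: ref 4 -> HIT, frames=[1,4,3] (faults so far: 3)
  step 7: ref 3 -> HIT, frames=[1,4,3] (faults so far: 3)
  step 8: ref 2 -> FAULT, evict 3, frames=[1,4,2] (faults so far: 4)
  step 9: ref 1 -> HIT, frames=[1,4,2] (faults so far: 4)
  step 10: ref 2 -> HIT, frames=[1,4,2] (faults so far: 4)
  step 11: ref 1 -> HIT, frames=[1,4,2] (faults so far: 4)
  Optimal total faults: 4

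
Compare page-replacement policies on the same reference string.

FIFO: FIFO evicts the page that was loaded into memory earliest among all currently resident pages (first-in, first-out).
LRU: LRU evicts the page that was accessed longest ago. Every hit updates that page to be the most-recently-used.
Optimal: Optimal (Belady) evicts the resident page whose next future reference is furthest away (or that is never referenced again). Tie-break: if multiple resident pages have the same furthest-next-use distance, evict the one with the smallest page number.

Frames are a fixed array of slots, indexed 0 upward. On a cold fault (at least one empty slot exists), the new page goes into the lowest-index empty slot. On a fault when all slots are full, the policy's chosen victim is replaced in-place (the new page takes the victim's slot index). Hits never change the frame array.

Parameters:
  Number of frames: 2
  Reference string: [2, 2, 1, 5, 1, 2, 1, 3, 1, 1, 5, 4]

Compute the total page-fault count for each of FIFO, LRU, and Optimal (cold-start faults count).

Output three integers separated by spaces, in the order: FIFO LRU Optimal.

--- FIFO ---
  step 0: ref 2 -> FAULT, frames=[2,-] (faults so far: 1)
  step 1: ref 2 -> HIT, frames=[2,-] (faults so far: 1)
  step 2: ref 1 -> FAULT, frames=[2,1] (faults so far: 2)
  step 3: ref 5 -> FAULT, evict 2, frames=[5,1] (faults so far: 3)
  step 4: ref 1 -> HIT, frames=[5,1] (faults so far: 3)
  step 5: ref 2 -> FAULT, evict 1, frames=[5,2] (faults so far: 4)
  step 6: ref 1 -> FAULT, evict 5, frames=[1,2] (faults so far: 5)
  step 7: ref 3 -> FAULT, evict 2, frames=[1,3] (faults so far: 6)
  step 8: ref 1 -> HIT, frames=[1,3] (faults so far: 6)
  step 9: ref 1 -> HIT, frames=[1,3] (faults so far: 6)
  step 10: ref 5 -> FAULT, evict 1, frames=[5,3] (faults so far: 7)
  step 11: ref 4 -> FAULT, evict 3, frames=[5,4] (faults so far: 8)
  FIFO total faults: 8
--- LRU ---
  step 0: ref 2 -> FAULT, frames=[2,-] (faults so far: 1)
  step 1: ref 2 -> HIT, frames=[2,-] (faults so far: 1)
  step 2: ref 1 -> FAULT, frames=[2,1] (faults so far: 2)
  step 3: ref 5 -> FAULT, evict 2, frames=[5,1] (faults so far: 3)
  step 4: ref 1 -> HIT, frames=[5,1] (faults so far: 3)
  step 5: ref 2 -> FAULT, evict 5, frames=[2,1] (faults so far: 4)
  step 6: ref 1 -> HIT, frames=[2,1] (faults so far: 4)
  step 7: ref 3 -> FAULT, evict 2, frames=[3,1] (faults so far: 5)
  step 8: ref 1 -> HIT, frames=[3,1] (faults so far: 5)
  step 9: ref 1 -> HIT, frames=[3,1] (faults so far: 5)
  step 10: ref 5 -> FAULT, evict 3, frames=[5,1] (faults so far: 6)
  step 11: ref 4 -> FAULT, evict 1, frames=[5,4] (faults so far: 7)
  LRU total faults: 7
--- Optimal ---
  step 0: ref 2 -> FAULT, frames=[2,-] (faults so far: 1)
  step 1: ref 2 -> HIT, frames=[2,-] (faults so far: 1)
  step 2: ref 1 -> FAULT, frames=[2,1] (faults so far: 2)
  step 3: ref 5 -> FAULT, evict 2, frames=[5,1] (faults so far: 3)
  step 4: ref 1 -> HIT, frames=[5,1] (faults so far: 3)
  step 5: ref 2 -> FAULT, evict 5, frames=[2,1] (faults so far: 4)
  step 6: ref 1 -> HIT, frames=[2,1] (faults so far: 4)
  step 7: ref 3 -> FAULT, evict 2, frames=[3,1] (faults so far: 5)
  step 8: ref 1 -> HIT, frames=[3,1] (faults so far: 5)
  step 9: ref 1 -> HIT, frames=[3,1] (faults so far: 5)
  step 10: ref 5 -> FAULT, evict 1, frames=[3,5] (faults so far: 6)
  step 11: ref 4 -> FAULT, evict 3, frames=[4,5] (faults so far: 7)
  Optimal total faults: 7

Answer: 8 7 7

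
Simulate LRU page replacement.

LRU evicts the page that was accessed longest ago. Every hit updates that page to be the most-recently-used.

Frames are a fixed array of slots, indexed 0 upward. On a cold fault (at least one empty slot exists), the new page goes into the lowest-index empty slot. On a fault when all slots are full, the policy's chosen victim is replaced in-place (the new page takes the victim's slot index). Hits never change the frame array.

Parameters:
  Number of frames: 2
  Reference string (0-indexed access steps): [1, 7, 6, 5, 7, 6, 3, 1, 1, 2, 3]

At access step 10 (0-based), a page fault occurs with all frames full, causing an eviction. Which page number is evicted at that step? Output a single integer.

Answer: 1

Derivation:
Step 0: ref 1 -> FAULT, frames=[1,-]
Step 1: ref 7 -> FAULT, frames=[1,7]
Step 2: ref 6 -> FAULT, evict 1, frames=[6,7]
Step 3: ref 5 -> FAULT, evict 7, frames=[6,5]
Step 4: ref 7 -> FAULT, evict 6, frames=[7,5]
Step 5: ref 6 -> FAULT, evict 5, frames=[7,6]
Step 6: ref 3 -> FAULT, evict 7, frames=[3,6]
Step 7: ref 1 -> FAULT, evict 6, frames=[3,1]
Step 8: ref 1 -> HIT, frames=[3,1]
Step 9: ref 2 -> FAULT, evict 3, frames=[2,1]
Step 10: ref 3 -> FAULT, evict 1, frames=[2,3]
At step 10: evicted page 1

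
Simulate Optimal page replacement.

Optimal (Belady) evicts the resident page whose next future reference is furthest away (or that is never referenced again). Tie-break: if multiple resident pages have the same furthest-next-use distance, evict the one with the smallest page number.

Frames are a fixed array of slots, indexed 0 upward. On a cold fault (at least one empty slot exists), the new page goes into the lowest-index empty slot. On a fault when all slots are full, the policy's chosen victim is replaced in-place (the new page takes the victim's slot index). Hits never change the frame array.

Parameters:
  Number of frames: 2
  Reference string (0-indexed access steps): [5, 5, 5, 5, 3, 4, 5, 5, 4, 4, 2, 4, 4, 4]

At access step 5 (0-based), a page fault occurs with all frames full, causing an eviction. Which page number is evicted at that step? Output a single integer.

Step 0: ref 5 -> FAULT, frames=[5,-]
Step 1: ref 5 -> HIT, frames=[5,-]
Step 2: ref 5 -> HIT, frames=[5,-]
Step 3: ref 5 -> HIT, frames=[5,-]
Step 4: ref 3 -> FAULT, frames=[5,3]
Step 5: ref 4 -> FAULT, evict 3, frames=[5,4]
At step 5: evicted page 3

Answer: 3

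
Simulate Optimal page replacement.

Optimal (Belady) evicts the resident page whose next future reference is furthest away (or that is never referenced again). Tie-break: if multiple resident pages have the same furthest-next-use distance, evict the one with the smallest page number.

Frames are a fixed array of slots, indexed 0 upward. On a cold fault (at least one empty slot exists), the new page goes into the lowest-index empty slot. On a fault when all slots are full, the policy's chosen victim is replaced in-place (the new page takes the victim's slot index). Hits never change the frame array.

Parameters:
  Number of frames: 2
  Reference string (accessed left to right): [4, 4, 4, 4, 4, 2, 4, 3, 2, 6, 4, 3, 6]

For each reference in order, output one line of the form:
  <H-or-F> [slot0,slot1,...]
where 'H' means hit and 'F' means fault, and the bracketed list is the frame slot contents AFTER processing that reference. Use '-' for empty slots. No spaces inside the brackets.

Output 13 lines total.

F [4,-]
H [4,-]
H [4,-]
H [4,-]
H [4,-]
F [4,2]
H [4,2]
F [3,2]
H [3,2]
F [3,6]
F [3,4]
H [3,4]
F [6,4]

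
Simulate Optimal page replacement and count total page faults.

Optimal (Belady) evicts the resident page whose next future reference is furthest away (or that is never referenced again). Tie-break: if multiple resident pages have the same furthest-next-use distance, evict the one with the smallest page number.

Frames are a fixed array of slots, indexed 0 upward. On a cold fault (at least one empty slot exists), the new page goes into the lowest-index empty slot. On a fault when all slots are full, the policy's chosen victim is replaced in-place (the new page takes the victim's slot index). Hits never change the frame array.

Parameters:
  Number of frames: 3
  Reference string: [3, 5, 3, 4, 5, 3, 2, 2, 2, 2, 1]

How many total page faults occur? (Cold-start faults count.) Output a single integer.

Answer: 5

Derivation:
Step 0: ref 3 → FAULT, frames=[3,-,-]
Step 1: ref 5 → FAULT, frames=[3,5,-]
Step 2: ref 3 → HIT, frames=[3,5,-]
Step 3: ref 4 → FAULT, frames=[3,5,4]
Step 4: ref 5 → HIT, frames=[3,5,4]
Step 5: ref 3 → HIT, frames=[3,5,4]
Step 6: ref 2 → FAULT (evict 3), frames=[2,5,4]
Step 7: ref 2 → HIT, frames=[2,5,4]
Step 8: ref 2 → HIT, frames=[2,5,4]
Step 9: ref 2 → HIT, frames=[2,5,4]
Step 10: ref 1 → FAULT (evict 2), frames=[1,5,4]
Total faults: 5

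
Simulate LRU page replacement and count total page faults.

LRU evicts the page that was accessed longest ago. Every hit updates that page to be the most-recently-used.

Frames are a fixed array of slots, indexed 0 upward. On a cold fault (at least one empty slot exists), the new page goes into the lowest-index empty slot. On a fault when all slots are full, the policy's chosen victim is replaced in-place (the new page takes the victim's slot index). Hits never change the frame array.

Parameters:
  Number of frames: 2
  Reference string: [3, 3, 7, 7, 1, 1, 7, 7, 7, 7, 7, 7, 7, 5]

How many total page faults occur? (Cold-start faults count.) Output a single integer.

Answer: 4

Derivation:
Step 0: ref 3 → FAULT, frames=[3,-]
Step 1: ref 3 → HIT, frames=[3,-]
Step 2: ref 7 → FAULT, frames=[3,7]
Step 3: ref 7 → HIT, frames=[3,7]
Step 4: ref 1 → FAULT (evict 3), frames=[1,7]
Step 5: ref 1 → HIT, frames=[1,7]
Step 6: ref 7 → HIT, frames=[1,7]
Step 7: ref 7 → HIT, frames=[1,7]
Step 8: ref 7 → HIT, frames=[1,7]
Step 9: ref 7 → HIT, frames=[1,7]
Step 10: ref 7 → HIT, frames=[1,7]
Step 11: ref 7 → HIT, frames=[1,7]
Step 12: ref 7 → HIT, frames=[1,7]
Step 13: ref 5 → FAULT (evict 1), frames=[5,7]
Total faults: 4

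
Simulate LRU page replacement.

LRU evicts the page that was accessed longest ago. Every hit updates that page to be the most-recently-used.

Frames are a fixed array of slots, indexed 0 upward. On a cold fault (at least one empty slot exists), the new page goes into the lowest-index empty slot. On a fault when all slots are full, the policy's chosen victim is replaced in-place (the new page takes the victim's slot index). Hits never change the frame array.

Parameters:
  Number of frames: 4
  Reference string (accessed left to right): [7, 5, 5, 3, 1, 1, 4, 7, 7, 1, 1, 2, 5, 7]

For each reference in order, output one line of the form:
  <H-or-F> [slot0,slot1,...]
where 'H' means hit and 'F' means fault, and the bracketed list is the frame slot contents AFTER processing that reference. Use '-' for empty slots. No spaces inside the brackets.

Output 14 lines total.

F [7,-,-,-]
F [7,5,-,-]
H [7,5,-,-]
F [7,5,3,-]
F [7,5,3,1]
H [7,5,3,1]
F [4,5,3,1]
F [4,7,3,1]
H [4,7,3,1]
H [4,7,3,1]
H [4,7,3,1]
F [4,7,2,1]
F [5,7,2,1]
H [5,7,2,1]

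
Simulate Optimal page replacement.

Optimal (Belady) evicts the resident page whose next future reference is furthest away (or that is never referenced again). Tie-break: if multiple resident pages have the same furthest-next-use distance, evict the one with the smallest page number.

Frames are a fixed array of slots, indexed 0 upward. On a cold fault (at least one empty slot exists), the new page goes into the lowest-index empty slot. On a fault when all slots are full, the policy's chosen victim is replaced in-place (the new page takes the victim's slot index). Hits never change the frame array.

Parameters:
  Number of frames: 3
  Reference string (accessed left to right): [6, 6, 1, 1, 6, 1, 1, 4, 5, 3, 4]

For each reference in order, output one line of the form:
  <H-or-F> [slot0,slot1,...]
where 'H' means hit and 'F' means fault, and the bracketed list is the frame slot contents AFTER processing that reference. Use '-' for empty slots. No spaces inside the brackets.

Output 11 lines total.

F [6,-,-]
H [6,-,-]
F [6,1,-]
H [6,1,-]
H [6,1,-]
H [6,1,-]
H [6,1,-]
F [6,1,4]
F [6,5,4]
F [6,3,4]
H [6,3,4]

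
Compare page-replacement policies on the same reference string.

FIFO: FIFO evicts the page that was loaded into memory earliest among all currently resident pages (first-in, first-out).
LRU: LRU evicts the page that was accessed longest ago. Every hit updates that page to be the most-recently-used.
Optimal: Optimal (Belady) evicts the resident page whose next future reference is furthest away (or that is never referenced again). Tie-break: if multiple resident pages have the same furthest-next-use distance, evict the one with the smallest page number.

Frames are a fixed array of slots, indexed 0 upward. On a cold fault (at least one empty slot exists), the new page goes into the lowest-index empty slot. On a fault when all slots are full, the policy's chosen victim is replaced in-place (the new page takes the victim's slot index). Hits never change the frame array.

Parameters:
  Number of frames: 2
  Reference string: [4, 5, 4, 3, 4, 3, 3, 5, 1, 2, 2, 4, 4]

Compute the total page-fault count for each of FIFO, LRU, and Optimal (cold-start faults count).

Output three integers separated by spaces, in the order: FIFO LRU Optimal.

--- FIFO ---
  step 0: ref 4 -> FAULT, frames=[4,-] (faults so far: 1)
  step 1: ref 5 -> FAULT, frames=[4,5] (faults so far: 2)
  step 2: ref 4 -> HIT, frames=[4,5] (faults so far: 2)
  step 3: ref 3 -> FAULT, evict 4, frames=[3,5] (faults so far: 3)
  step 4: ref 4 -> FAULT, evict 5, frames=[3,4] (faults so far: 4)
  step 5: ref 3 -> HIT, frames=[3,4] (faults so far: 4)
  step 6: ref 3 -> HIT, frames=[3,4] (faults so far: 4)
  step 7: ref 5 -> FAULT, evict 3, frames=[5,4] (faults so far: 5)
  step 8: ref 1 -> FAULT, evict 4, frames=[5,1] (faults so far: 6)
  step 9: ref 2 -> FAULT, evict 5, frames=[2,1] (faults so far: 7)
  step 10: ref 2 -> HIT, frames=[2,1] (faults so far: 7)
  step 11: ref 4 -> FAULT, evict 1, frames=[2,4] (faults so far: 8)
  step 12: ref 4 -> HIT, frames=[2,4] (faults so far: 8)
  FIFO total faults: 8
--- LRU ---
  step 0: ref 4 -> FAULT, frames=[4,-] (faults so far: 1)
  step 1: ref 5 -> FAULT, frames=[4,5] (faults so far: 2)
  step 2: ref 4 -> HIT, frames=[4,5] (faults so far: 2)
  step 3: ref 3 -> FAULT, evict 5, frames=[4,3] (faults so far: 3)
  step 4: ref 4 -> HIT, frames=[4,3] (faults so far: 3)
  step 5: ref 3 -> HIT, frames=[4,3] (faults so far: 3)
  step 6: ref 3 -> HIT, frames=[4,3] (faults so far: 3)
  step 7: ref 5 -> FAULT, evict 4, frames=[5,3] (faults so far: 4)
  step 8: ref 1 -> FAULT, evict 3, frames=[5,1] (faults so far: 5)
  step 9: ref 2 -> FAULT, evict 5, frames=[2,1] (faults so far: 6)
  step 10: ref 2 -> HIT, frames=[2,1] (faults so far: 6)
  step 11: ref 4 -> FAULT, evict 1, frames=[2,4] (faults so far: 7)
  step 12: ref 4 -> HIT, frames=[2,4] (faults so far: 7)
  LRU total faults: 7
--- Optimal ---
  step 0: ref 4 -> FAULT, frames=[4,-] (faults so far: 1)
  step 1: ref 5 -> FAULT, frames=[4,5] (faults so far: 2)
  step 2: ref 4 -> HIT, frames=[4,5] (faults so far: 2)
  step 3: ref 3 -> FAULT, evict 5, frames=[4,3] (faults so far: 3)
  step 4: ref 4 -> HIT, frames=[4,3] (faults so far: 3)
  step 5: ref 3 -> HIT, frames=[4,3] (faults so far: 3)
  step 6: ref 3 -> HIT, frames=[4,3] (faults so far: 3)
  step 7: ref 5 -> FAULT, evict 3, frames=[4,5] (faults so far: 4)
  step 8: ref 1 -> FAULT, evict 5, frames=[4,1] (faults so far: 5)
  step 9: ref 2 -> FAULT, evict 1, frames=[4,2] (faults so far: 6)
  step 10: ref 2 -> HIT, frames=[4,2] (faults so far: 6)
  step 11: ref 4 -> HIT, frames=[4,2] (faults so far: 6)
  step 12: ref 4 -> HIT, frames=[4,2] (faults so far: 6)
  Optimal total faults: 6

Answer: 8 7 6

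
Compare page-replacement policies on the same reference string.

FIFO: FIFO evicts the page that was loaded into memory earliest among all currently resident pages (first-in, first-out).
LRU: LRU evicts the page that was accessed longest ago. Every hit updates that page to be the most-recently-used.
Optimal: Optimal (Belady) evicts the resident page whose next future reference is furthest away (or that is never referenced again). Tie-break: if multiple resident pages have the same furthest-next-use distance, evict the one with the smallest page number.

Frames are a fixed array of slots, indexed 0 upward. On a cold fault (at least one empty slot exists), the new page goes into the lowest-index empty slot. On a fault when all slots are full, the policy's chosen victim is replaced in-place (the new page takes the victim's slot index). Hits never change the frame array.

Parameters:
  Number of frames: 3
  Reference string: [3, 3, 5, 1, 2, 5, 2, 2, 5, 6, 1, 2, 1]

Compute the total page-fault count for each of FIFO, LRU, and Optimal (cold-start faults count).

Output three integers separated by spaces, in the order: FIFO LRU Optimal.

Answer: 5 7 5

Derivation:
--- FIFO ---
  step 0: ref 3 -> FAULT, frames=[3,-,-] (faults so far: 1)
  step 1: ref 3 -> HIT, frames=[3,-,-] (faults so far: 1)
  step 2: ref 5 -> FAULT, frames=[3,5,-] (faults so far: 2)
  step 3: ref 1 -> FAULT, frames=[3,5,1] (faults so far: 3)
  step 4: ref 2 -> FAULT, evict 3, frames=[2,5,1] (faults so far: 4)
  step 5: ref 5 -> HIT, frames=[2,5,1] (faults so far: 4)
  step 6: ref 2 -> HIT, frames=[2,5,1] (faults so far: 4)
  step 7: ref 2 -> HIT, frames=[2,5,1] (faults so far: 4)
  step 8: ref 5 -> HIT, frames=[2,5,1] (faults so far: 4)
  step 9: ref 6 -> FAULT, evict 5, frames=[2,6,1] (faults so far: 5)
  step 10: ref 1 -> HIT, frames=[2,6,1] (faults so far: 5)
  step 11: ref 2 -> HIT, frames=[2,6,1] (faults so far: 5)
  step 12: ref 1 -> HIT, frames=[2,6,1] (faults so far: 5)
  FIFO total faults: 5
--- LRU ---
  step 0: ref 3 -> FAULT, frames=[3,-,-] (faults so far: 1)
  step 1: ref 3 -> HIT, frames=[3,-,-] (faults so far: 1)
  step 2: ref 5 -> FAULT, frames=[3,5,-] (faults so far: 2)
  step 3: ref 1 -> FAULT, frames=[3,5,1] (faults so far: 3)
  step 4: ref 2 -> FAULT, evict 3, frames=[2,5,1] (faults so far: 4)
  step 5: ref 5 -> HIT, frames=[2,5,1] (faults so far: 4)
  step 6: ref 2 -> HIT, frames=[2,5,1] (faults so far: 4)
  step 7: ref 2 -> HIT, frames=[2,5,1] (faults so far: 4)
  step 8: ref 5 -> HIT, frames=[2,5,1] (faults so far: 4)
  step 9: ref 6 -> FAULT, evict 1, frames=[2,5,6] (faults so far: 5)
  step 10: ref 1 -> FAULT, evict 2, frames=[1,5,6] (faults so far: 6)
  step 11: ref 2 -> FAULT, evict 5, frames=[1,2,6] (faults so far: 7)
  step 12: ref 1 -> HIT, frames=[1,2,6] (faults so far: 7)
  LRU total faults: 7
--- Optimal ---
  step 0: ref 3 -> FAULT, frames=[3,-,-] (faults so far: 1)
  step 1: ref 3 -> HIT, frames=[3,-,-] (faults so far: 1)
  step 2: ref 5 -> FAULT, frames=[3,5,-] (faults so far: 2)
  step 3: ref 1 -> FAULT, frames=[3,5,1] (faults so far: 3)
  step 4: ref 2 -> FAULT, evict 3, frames=[2,5,1] (faults so far: 4)
  step 5: ref 5 -> HIT, frames=[2,5,1] (faults so far: 4)
  step 6: ref 2 -> HIT, frames=[2,5,1] (faults so far: 4)
  step 7: ref 2 -> HIT, frames=[2,5,1] (faults so far: 4)
  step 8: ref 5 -> HIT, frames=[2,5,1] (faults so far: 4)
  step 9: ref 6 -> FAULT, evict 5, frames=[2,6,1] (faults so far: 5)
  step 10: ref 1 -> HIT, frames=[2,6,1] (faults so far: 5)
  step 11: ref 2 -> HIT, frames=[2,6,1] (faults so far: 5)
  step 12: ref 1 -> HIT, frames=[2,6,1] (faults so far: 5)
  Optimal total faults: 5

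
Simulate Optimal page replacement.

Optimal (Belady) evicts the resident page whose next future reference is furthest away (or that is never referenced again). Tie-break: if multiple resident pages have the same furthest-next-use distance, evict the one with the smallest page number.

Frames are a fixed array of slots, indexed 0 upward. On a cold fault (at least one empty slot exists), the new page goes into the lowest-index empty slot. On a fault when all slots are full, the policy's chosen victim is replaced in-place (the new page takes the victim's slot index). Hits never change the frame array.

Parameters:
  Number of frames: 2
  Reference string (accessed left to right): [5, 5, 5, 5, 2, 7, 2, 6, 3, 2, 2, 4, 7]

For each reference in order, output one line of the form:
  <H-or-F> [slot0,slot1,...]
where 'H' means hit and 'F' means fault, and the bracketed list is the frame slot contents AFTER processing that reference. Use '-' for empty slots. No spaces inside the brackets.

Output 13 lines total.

F [5,-]
H [5,-]
H [5,-]
H [5,-]
F [5,2]
F [7,2]
H [7,2]
F [6,2]
F [3,2]
H [3,2]
H [3,2]
F [3,4]
F [7,4]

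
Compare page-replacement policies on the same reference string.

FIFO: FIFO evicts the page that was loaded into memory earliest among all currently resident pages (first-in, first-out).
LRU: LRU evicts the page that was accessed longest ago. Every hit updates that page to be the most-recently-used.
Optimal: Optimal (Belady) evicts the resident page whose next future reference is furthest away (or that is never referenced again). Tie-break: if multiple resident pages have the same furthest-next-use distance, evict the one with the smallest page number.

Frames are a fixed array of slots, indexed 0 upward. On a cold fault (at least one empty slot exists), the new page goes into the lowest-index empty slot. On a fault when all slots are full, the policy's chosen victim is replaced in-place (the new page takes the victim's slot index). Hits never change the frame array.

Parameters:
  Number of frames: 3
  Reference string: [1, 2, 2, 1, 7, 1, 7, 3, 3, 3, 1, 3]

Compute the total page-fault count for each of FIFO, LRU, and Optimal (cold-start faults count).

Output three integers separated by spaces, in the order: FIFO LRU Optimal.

Answer: 5 4 4

Derivation:
--- FIFO ---
  step 0: ref 1 -> FAULT, frames=[1,-,-] (faults so far: 1)
  step 1: ref 2 -> FAULT, frames=[1,2,-] (faults so far: 2)
  step 2: ref 2 -> HIT, frames=[1,2,-] (faults so far: 2)
  step 3: ref 1 -> HIT, frames=[1,2,-] (faults so far: 2)
  step 4: ref 7 -> FAULT, frames=[1,2,7] (faults so far: 3)
  step 5: ref 1 -> HIT, frames=[1,2,7] (faults so far: 3)
  step 6: ref 7 -> HIT, frames=[1,2,7] (faults so far: 3)
  step 7: ref 3 -> FAULT, evict 1, frames=[3,2,7] (faults so far: 4)
  step 8: ref 3 -> HIT, frames=[3,2,7] (faults so far: 4)
  step 9: ref 3 -> HIT, frames=[3,2,7] (faults so far: 4)
  step 10: ref 1 -> FAULT, evict 2, frames=[3,1,7] (faults so far: 5)
  step 11: ref 3 -> HIT, frames=[3,1,7] (faults so far: 5)
  FIFO total faults: 5
--- LRU ---
  step 0: ref 1 -> FAULT, frames=[1,-,-] (faults so far: 1)
  step 1: ref 2 -> FAULT, frames=[1,2,-] (faults so far: 2)
  step 2: ref 2 -> HIT, frames=[1,2,-] (faults so far: 2)
  step 3: ref 1 -> HIT, frames=[1,2,-] (faults so far: 2)
  step 4: ref 7 -> FAULT, frames=[1,2,7] (faults so far: 3)
  step 5: ref 1 -> HIT, frames=[1,2,7] (faults so far: 3)
  step 6: ref 7 -> HIT, frames=[1,2,7] (faults so far: 3)
  step 7: ref 3 -> FAULT, evict 2, frames=[1,3,7] (faults so far: 4)
  step 8: ref 3 -> HIT, frames=[1,3,7] (faults so far: 4)
  step 9: ref 3 -> HIT, frames=[1,3,7] (faults so far: 4)
  step 10: ref 1 -> HIT, frames=[1,3,7] (faults so far: 4)
  step 11: ref 3 -> HIT, frames=[1,3,7] (faults so far: 4)
  LRU total faults: 4
--- Optimal ---
  step 0: ref 1 -> FAULT, frames=[1,-,-] (faults so far: 1)
  step 1: ref 2 -> FAULT, frames=[1,2,-] (faults so far: 2)
  step 2: ref 2 -> HIT, frames=[1,2,-] (faults so far: 2)
  step 3: ref 1 -> HIT, frames=[1,2,-] (faults so far: 2)
  step 4: ref 7 -> FAULT, frames=[1,2,7] (faults so far: 3)
  step 5: ref 1 -> HIT, frames=[1,2,7] (faults so far: 3)
  step 6: ref 7 -> HIT, frames=[1,2,7] (faults so far: 3)
  step 7: ref 3 -> FAULT, evict 2, frames=[1,3,7] (faults so far: 4)
  step 8: ref 3 -> HIT, frames=[1,3,7] (faults so far: 4)
  step 9: ref 3 -> HIT, frames=[1,3,7] (faults so far: 4)
  step 10: ref 1 -> HIT, frames=[1,3,7] (faults so far: 4)
  step 11: ref 3 -> HIT, frames=[1,3,7] (faults so far: 4)
  Optimal total faults: 4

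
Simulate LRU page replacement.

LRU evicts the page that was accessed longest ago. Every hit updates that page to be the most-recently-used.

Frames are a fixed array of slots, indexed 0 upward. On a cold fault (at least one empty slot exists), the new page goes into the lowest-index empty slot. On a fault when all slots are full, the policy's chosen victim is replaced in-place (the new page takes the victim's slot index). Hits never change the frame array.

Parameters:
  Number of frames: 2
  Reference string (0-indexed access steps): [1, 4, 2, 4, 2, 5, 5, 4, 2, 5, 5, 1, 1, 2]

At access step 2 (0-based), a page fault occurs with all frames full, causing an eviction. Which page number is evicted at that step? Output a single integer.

Answer: 1

Derivation:
Step 0: ref 1 -> FAULT, frames=[1,-]
Step 1: ref 4 -> FAULT, frames=[1,4]
Step 2: ref 2 -> FAULT, evict 1, frames=[2,4]
At step 2: evicted page 1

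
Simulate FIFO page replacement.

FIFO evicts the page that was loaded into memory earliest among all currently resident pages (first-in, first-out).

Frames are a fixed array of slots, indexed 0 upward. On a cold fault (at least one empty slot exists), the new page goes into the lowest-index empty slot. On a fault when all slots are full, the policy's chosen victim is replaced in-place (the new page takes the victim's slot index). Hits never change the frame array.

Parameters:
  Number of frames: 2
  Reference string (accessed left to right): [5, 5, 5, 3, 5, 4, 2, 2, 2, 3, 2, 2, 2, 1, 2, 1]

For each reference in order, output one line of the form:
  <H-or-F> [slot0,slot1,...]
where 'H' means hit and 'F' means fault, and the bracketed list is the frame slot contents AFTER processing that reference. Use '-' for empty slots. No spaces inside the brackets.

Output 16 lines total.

F [5,-]
H [5,-]
H [5,-]
F [5,3]
H [5,3]
F [4,3]
F [4,2]
H [4,2]
H [4,2]
F [3,2]
H [3,2]
H [3,2]
H [3,2]
F [3,1]
F [2,1]
H [2,1]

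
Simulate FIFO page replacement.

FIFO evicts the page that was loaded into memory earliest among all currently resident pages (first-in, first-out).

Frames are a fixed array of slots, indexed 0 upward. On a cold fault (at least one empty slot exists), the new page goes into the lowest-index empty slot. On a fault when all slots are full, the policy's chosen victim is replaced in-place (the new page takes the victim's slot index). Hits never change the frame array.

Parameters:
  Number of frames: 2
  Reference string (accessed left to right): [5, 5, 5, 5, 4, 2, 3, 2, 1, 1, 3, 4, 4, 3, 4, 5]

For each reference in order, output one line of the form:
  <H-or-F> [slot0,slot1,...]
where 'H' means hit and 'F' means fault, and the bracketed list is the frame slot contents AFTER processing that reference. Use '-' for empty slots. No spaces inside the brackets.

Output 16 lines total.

F [5,-]
H [5,-]
H [5,-]
H [5,-]
F [5,4]
F [2,4]
F [2,3]
H [2,3]
F [1,3]
H [1,3]
H [1,3]
F [1,4]
H [1,4]
F [3,4]
H [3,4]
F [3,5]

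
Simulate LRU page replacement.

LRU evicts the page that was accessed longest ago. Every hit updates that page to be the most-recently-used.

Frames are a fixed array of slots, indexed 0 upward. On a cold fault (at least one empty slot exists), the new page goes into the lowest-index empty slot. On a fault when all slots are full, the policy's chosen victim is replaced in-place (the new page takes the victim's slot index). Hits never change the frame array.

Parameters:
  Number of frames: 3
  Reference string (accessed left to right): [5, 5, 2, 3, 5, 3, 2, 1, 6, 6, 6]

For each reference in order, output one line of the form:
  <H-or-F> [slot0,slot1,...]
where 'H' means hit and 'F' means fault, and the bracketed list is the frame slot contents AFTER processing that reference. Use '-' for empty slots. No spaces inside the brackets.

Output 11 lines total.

F [5,-,-]
H [5,-,-]
F [5,2,-]
F [5,2,3]
H [5,2,3]
H [5,2,3]
H [5,2,3]
F [1,2,3]
F [1,2,6]
H [1,2,6]
H [1,2,6]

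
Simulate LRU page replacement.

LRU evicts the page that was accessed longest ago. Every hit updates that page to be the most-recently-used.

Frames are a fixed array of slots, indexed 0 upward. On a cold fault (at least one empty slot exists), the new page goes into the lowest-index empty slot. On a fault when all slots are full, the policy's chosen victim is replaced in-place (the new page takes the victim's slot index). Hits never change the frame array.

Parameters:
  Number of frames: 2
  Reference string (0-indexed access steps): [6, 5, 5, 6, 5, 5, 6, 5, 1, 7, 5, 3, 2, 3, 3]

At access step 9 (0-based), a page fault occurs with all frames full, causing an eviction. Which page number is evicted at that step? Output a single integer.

Answer: 5

Derivation:
Step 0: ref 6 -> FAULT, frames=[6,-]
Step 1: ref 5 -> FAULT, frames=[6,5]
Step 2: ref 5 -> HIT, frames=[6,5]
Step 3: ref 6 -> HIT, frames=[6,5]
Step 4: ref 5 -> HIT, frames=[6,5]
Step 5: ref 5 -> HIT, frames=[6,5]
Step 6: ref 6 -> HIT, frames=[6,5]
Step 7: ref 5 -> HIT, frames=[6,5]
Step 8: ref 1 -> FAULT, evict 6, frames=[1,5]
Step 9: ref 7 -> FAULT, evict 5, frames=[1,7]
At step 9: evicted page 5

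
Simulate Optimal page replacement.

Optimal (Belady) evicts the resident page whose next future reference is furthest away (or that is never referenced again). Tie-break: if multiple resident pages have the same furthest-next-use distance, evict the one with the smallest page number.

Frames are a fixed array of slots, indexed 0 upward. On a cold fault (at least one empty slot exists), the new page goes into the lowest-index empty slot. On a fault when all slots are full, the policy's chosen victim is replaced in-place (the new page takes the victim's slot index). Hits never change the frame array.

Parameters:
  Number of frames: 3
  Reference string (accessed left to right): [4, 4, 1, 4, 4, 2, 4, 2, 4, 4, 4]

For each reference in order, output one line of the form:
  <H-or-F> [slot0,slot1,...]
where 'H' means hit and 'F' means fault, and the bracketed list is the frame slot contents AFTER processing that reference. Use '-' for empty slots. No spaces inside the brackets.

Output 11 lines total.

F [4,-,-]
H [4,-,-]
F [4,1,-]
H [4,1,-]
H [4,1,-]
F [4,1,2]
H [4,1,2]
H [4,1,2]
H [4,1,2]
H [4,1,2]
H [4,1,2]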